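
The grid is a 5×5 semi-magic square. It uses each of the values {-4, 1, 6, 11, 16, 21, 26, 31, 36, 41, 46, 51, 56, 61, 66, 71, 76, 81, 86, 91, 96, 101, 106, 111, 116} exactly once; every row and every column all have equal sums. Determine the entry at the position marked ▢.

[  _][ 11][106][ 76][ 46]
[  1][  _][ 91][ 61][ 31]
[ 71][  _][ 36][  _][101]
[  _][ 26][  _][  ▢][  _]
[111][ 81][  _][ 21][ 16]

The 25 entries sum to 1400, so each line sums to 1400/5 = 280.
Using row 1: 11 + 106 + 76 + 46 + ? → (1,1) = 280 − 239 = 41.
Row 2 must total 280; the given cells sum to 184, so (2,2) = 96.
The remaining cell in row 5 is (5,3) = 280 − 229 = 51.
Column 1 must total 280; the given cells sum to 224, so (4,1) = 56.
From column 2, 280 − (11 + 96 + 26 + 81) gives (3,2) = 66.
Column 3: 106 + 91 + 36 + 51 + ? = 280, so (4,3) = -4.
Column 5: 46 + 31 + 101 + 16 + ? = 280, so (4,5) = 86.
The remaining cell in row 3 is (3,4) = 280 − 274 = 6.
Row 4 must total 280; the given cells sum to 164, so (4,4) = 116.

116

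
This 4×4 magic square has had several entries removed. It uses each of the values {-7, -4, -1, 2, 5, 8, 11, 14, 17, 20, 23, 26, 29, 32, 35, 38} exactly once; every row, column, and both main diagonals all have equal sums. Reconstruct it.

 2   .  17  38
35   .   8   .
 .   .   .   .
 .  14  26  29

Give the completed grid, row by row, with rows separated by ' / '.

2 5 17 38 / 35 20 8 -1 / 32 23 11 -4 / -7 14 26 29

The 16 entries sum to 248, so each line sums to 248/4 = 62.
Row 1 needs 62; the known cells sum to 57, so (1,2) = 5.
From row 4, 62 − (14 + 26 + 29) gives (4,1) = -7.
Column 1 needs 62; the known cells sum to 30, so (3,1) = 32.
Column 3 must total 62; the given cells sum to 51, so (3,3) = 11.
The remaining cell in main diagonal is (2,2) = 62 − 42 = 20.
The remaining cell in anti-diagonal is (3,2) = 62 − 39 = 23.
Row 2 must total 62; the given cells sum to 63, so (2,4) = -1.
Row 3 needs 62; the known cells sum to 66, so (3,4) = -4.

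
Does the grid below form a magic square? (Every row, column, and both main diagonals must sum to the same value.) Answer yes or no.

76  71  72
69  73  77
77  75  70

Row 1: 76 + 71 + 72 = 219.
Row 2: 69 + 73 + 77 = 219.
Row 3: 77 + 75 + 70 = 222.
Column 1: 76 + 69 + 77 = 222.
Column 2: 71 + 73 + 75 = 219.
Column 3: 72 + 77 + 70 = 219.
Main diagonal: 76 + 73 + 70 = 219.
Anti-diagonal: 72 + 73 + 77 = 222.

No — column 2 sums to 219 but column 1 sums to 222.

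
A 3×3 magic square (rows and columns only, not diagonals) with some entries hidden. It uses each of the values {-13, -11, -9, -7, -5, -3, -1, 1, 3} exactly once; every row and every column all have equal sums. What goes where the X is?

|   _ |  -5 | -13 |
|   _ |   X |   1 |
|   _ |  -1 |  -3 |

The 9 entries sum to -45, so each line sums to -45/3 = -15.
Row 1 must total -15; the given cells sum to -18, so (1,1) = 3.
From row 3, -15 − (-1 + (-3)) gives (3,1) = -11.
The remaining cell in column 1 is (2,1) = -15 − (-8) = -7.
Using column 2: -5 + (-1) + ? → (2,2) = -15 − (-6) = -9.

-9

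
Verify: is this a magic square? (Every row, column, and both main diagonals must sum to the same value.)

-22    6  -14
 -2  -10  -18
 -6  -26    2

Yes

Row 1: -22 + 6 + (-14) = -30.
Row 2: -2 + (-10) + (-18) = -30.
Row 3: -6 + (-26) + 2 = -30.
Column 1: -22 + (-2) + (-6) = -30.
Column 2: 6 + (-10) + (-26) = -30.
Column 3: -14 + (-18) + 2 = -30.
Main diagonal: -22 + (-10) + 2 = -30.
Anti-diagonal: -14 + (-10) + (-6) = -30.
All lines sum to -30.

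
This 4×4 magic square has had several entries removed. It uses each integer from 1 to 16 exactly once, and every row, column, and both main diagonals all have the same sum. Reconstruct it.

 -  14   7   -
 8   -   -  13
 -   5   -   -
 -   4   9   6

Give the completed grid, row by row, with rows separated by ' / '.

1 14 7 12 / 8 11 2 13 / 10 5 16 3 / 15 4 9 6

The entries are 1 through 16, which sum to 136, so each line sums to 136/4 = 34.
Row 4 needs 34; the known cells sum to 19, so (4,1) = 15.
The remaining cell in column 2 is (2,2) = 34 − 23 = 11.
The remaining cell in row 2 is (2,3) = 34 − 32 = 2.
Column 3 needs 34; the known cells sum to 18, so (3,3) = 16.
From main diagonal, 34 − (11 + 16 + 6) gives (1,1) = 1.
Anti-diagonal must total 34; the given cells sum to 22, so (1,4) = 12.
From column 1, 34 − (1 + 8 + 15) gives (3,1) = 10.
Column 4: 12 + 13 + 6 + ? = 34, so (3,4) = 3.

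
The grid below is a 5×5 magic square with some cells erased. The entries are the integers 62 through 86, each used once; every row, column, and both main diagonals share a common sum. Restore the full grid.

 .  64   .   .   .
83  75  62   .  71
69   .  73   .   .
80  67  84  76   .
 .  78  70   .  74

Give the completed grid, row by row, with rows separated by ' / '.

The entries are 62 through 86, which sum to 1850, so each line sums to 1850/5 = 370.
Using row 2: 83 + 75 + 62 + 71 + ? → (2,4) = 370 − 291 = 79.
Using row 4: 80 + 67 + 84 + 76 + ? → (4,5) = 370 − 307 = 63.
Column 2: 64 + 75 + 67 + 78 + ? = 370, so (3,2) = 86.
Column 3 must total 370; the given cells sum to 289, so (1,3) = 81.
Main diagonal must total 370; the given cells sum to 298, so (1,1) = 72.
Column 1 must total 370; the given cells sum to 304, so (5,1) = 66.
The remaining cell in anti-diagonal is (1,5) = 370 − 285 = 85.
The remaining cell in row 1 is (1,4) = 370 − 302 = 68.
Row 5 needs 370; the known cells sum to 288, so (5,4) = 82.
Column 4 needs 370; the known cells sum to 305, so (3,4) = 65.
The remaining cell in column 5 is (3,5) = 370 − 293 = 77.

72 64 81 68 85 / 83 75 62 79 71 / 69 86 73 65 77 / 80 67 84 76 63 / 66 78 70 82 74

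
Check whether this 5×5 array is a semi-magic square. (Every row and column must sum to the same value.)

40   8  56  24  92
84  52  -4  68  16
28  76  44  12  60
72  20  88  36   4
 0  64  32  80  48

Row 1: 40 + 8 + 56 + 24 + 92 = 220.
Row 2: 84 + 52 + (-4) + 68 + 16 = 216.
Row 3: 28 + 76 + 44 + 12 + 60 = 220.
Row 4: 72 + 20 + 88 + 36 + 4 = 220.
Row 5: 0 + 64 + 32 + 80 + 48 = 224.
Column 1: 40 + 84 + 28 + 72 + 0 = 224.
Column 2: 8 + 52 + 76 + 20 + 64 = 220.
Column 3: 56 + (-4) + 44 + 88 + 32 = 216.
Column 4: 24 + 68 + 12 + 36 + 80 = 220.
Column 5: 92 + 16 + 60 + 4 + 48 = 220.

No — column 3 sums to 216 but column 4 sums to 220.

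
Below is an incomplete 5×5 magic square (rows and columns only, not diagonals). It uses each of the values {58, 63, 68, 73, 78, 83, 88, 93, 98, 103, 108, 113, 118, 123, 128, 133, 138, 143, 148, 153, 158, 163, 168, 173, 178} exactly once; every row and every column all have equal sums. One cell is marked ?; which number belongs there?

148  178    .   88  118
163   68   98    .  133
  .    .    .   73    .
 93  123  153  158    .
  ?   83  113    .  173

78

The 25 entries sum to 2950, so each line sums to 2950/5 = 590.
Using row 1: 148 + 178 + 88 + 118 + ? → (1,3) = 590 − 532 = 58.
Row 2 must total 590; the given cells sum to 462, so (2,4) = 128.
The remaining cell in row 4 is (4,5) = 590 − 527 = 63.
From column 2, 590 − (178 + 68 + 123 + 83) gives (3,2) = 138.
From column 3, 590 − (58 + 98 + 153 + 113) gives (3,3) = 168.
The remaining cell in column 4 is (5,4) = 590 − 447 = 143.
Column 5 needs 590; the known cells sum to 487, so (3,5) = 103.
Row 3 must total 590; the given cells sum to 482, so (3,1) = 108.
From row 5, 590 − (83 + 113 + 143 + 173) gives (5,1) = 78.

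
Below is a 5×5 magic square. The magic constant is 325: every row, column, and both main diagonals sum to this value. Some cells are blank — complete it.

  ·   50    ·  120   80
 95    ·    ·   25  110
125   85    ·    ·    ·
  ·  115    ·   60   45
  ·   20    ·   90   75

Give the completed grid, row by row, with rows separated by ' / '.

Column 2 must total 325; the given cells sum to 270, so (2,2) = 55.
Column 4: 120 + 25 + 60 + 90 + ? = 325, so (3,4) = 30.
Column 5: 80 + 110 + 45 + 75 + ? = 325, so (3,5) = 15.
Row 2 needs 325; the known cells sum to 285, so (2,3) = 40.
Row 3 needs 325; the known cells sum to 255, so (3,3) = 70.
Using main diagonal: 55 + 70 + 60 + 75 + ? → (1,1) = 325 − 260 = 65.
Using anti-diagonal: 80 + 25 + 70 + 115 + ? → (5,1) = 325 − 290 = 35.
From row 1, 325 − (65 + 50 + 120 + 80) gives (1,3) = 10.
Row 5: 35 + 20 + 90 + 75 + ? = 325, so (5,3) = 105.
Using column 1: 65 + 95 + 125 + 35 + ? → (4,1) = 325 − 320 = 5.
From column 3, 325 − (10 + 40 + 70 + 105) gives (4,3) = 100.

65 50 10 120 80 / 95 55 40 25 110 / 125 85 70 30 15 / 5 115 100 60 45 / 35 20 105 90 75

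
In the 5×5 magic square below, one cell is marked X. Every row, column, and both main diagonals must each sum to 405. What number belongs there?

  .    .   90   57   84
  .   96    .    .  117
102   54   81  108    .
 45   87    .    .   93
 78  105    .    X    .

Row 3 needs 405; the known cells sum to 345, so (3,5) = 60.
Using column 2: 96 + 54 + 87 + 105 + ? → (1,2) = 405 − 342 = 63.
Column 5: 84 + 117 + 60 + 93 + ? = 405, so (5,5) = 51.
Anti-diagonal must total 405; the given cells sum to 330, so (2,4) = 75.
The remaining cell in row 1 is (1,1) = 405 − 294 = 111.
From column 1, 405 − (111 + 102 + 45 + 78) gives (2,1) = 69.
Main diagonal must total 405; the given cells sum to 339, so (4,4) = 66.
Row 2: 69 + 96 + 75 + 117 + ? = 405, so (2,3) = 48.
The remaining cell in row 4 is (4,3) = 405 − 291 = 114.
Column 3: 90 + 48 + 81 + 114 + ? = 405, so (5,3) = 72.
Column 4: 57 + 75 + 108 + 66 + ? = 405, so (5,4) = 99.

99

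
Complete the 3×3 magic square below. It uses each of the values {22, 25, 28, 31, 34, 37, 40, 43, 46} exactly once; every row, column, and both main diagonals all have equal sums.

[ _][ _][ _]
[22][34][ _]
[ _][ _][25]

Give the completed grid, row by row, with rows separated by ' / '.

The 9 entries sum to 306, so each line sums to 306/3 = 102.
Row 2 needs 102; the known cells sum to 56, so (2,3) = 46.
The remaining cell in column 3 is (1,3) = 102 − 71 = 31.
Main diagonal must total 102; the given cells sum to 59, so (1,1) = 43.
Using anti-diagonal: 31 + 34 + ? → (3,1) = 102 − 65 = 37.
Row 1 needs 102; the known cells sum to 74, so (1,2) = 28.
Using row 3: 37 + 25 + ? → (3,2) = 102 − 62 = 40.

43 28 31 / 22 34 46 / 37 40 25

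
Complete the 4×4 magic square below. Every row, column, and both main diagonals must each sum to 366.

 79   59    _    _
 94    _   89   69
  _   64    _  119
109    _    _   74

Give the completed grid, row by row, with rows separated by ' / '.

Row 2 needs 366; the known cells sum to 252, so (2,2) = 114.
Column 1 needs 366; the known cells sum to 282, so (3,1) = 84.
From column 2, 366 − (59 + 114 + 64) gives (4,2) = 129.
Using column 4: 69 + 119 + 74 + ? → (1,4) = 366 − 262 = 104.
From main diagonal, 366 − (79 + 114 + 74) gives (3,3) = 99.
The remaining cell in row 1 is (1,3) = 366 − 242 = 124.
The remaining cell in row 4 is (4,3) = 366 − 312 = 54.

79 59 124 104 / 94 114 89 69 / 84 64 99 119 / 109 129 54 74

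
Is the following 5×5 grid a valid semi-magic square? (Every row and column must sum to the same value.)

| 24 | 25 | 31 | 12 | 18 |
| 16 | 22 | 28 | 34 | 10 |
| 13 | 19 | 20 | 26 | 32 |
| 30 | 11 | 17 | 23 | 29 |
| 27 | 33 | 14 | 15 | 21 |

Yes

Row 1: 24 + 25 + 31 + 12 + 18 = 110.
Row 2: 16 + 22 + 28 + 34 + 10 = 110.
Row 3: 13 + 19 + 20 + 26 + 32 = 110.
Row 4: 30 + 11 + 17 + 23 + 29 = 110.
Row 5: 27 + 33 + 14 + 15 + 21 = 110.
Column 1: 24 + 16 + 13 + 30 + 27 = 110.
Column 2: 25 + 22 + 19 + 11 + 33 = 110.
Column 3: 31 + 28 + 20 + 17 + 14 = 110.
Column 4: 12 + 34 + 26 + 23 + 15 = 110.
Column 5: 18 + 10 + 32 + 29 + 21 = 110.
All lines sum to 110.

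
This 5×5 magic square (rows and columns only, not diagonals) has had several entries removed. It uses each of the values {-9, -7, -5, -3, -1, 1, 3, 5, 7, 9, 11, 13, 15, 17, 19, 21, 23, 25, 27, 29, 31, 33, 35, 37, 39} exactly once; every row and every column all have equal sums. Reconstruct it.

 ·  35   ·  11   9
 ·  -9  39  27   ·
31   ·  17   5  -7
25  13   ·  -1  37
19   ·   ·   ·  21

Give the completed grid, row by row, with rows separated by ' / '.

-3 35 23 11 9 / 3 -9 39 27 15 / 31 29 17 5 -7 / 25 13 1 -1 37 / 19 7 -5 33 21

The 25 entries sum to 375, so each line sums to 375/5 = 75.
Row 3 needs 75; the known cells sum to 46, so (3,2) = 29.
Row 4 must total 75; the given cells sum to 74, so (4,3) = 1.
Using column 2: 35 + (-9) + 29 + 13 + ? → (5,2) = 75 − 68 = 7.
Column 4 needs 75; the known cells sum to 42, so (5,4) = 33.
Column 5: 9 + (-7) + 37 + 21 + ? = 75, so (2,5) = 15.
Row 2 needs 75; the known cells sum to 72, so (2,1) = 3.
Row 5: 19 + 7 + 33 + 21 + ? = 75, so (5,3) = -5.
The remaining cell in column 1 is (1,1) = 75 − 78 = -3.
From column 3, 75 − (39 + 17 + 1 + (-5)) gives (1,3) = 23.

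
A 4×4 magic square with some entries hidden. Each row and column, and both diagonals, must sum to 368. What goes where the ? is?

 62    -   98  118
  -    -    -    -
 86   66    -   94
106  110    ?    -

70

Using row 1: 62 + 98 + 118 + ? → (1,2) = 368 − 278 = 90.
Row 3: 86 + 66 + 94 + ? = 368, so (3,3) = 122.
Column 1: 62 + 86 + 106 + ? = 368, so (2,1) = 114.
From column 2, 368 − (90 + 66 + 110) gives (2,2) = 102.
Using main diagonal: 62 + 102 + 122 + ? → (4,4) = 368 − 286 = 82.
Anti-diagonal: 118 + 66 + 106 + ? = 368, so (2,3) = 78.
Row 2: 114 + 102 + 78 + ? = 368, so (2,4) = 74.
Row 4: 106 + 110 + 82 + ? = 368, so (4,3) = 70.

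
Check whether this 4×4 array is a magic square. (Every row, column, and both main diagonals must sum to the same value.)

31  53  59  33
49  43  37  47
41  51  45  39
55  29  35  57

Yes

Row 1: 31 + 53 + 59 + 33 = 176.
Row 2: 49 + 43 + 37 + 47 = 176.
Row 3: 41 + 51 + 45 + 39 = 176.
Row 4: 55 + 29 + 35 + 57 = 176.
Column 1: 31 + 49 + 41 + 55 = 176.
Column 2: 53 + 43 + 51 + 29 = 176.
Column 3: 59 + 37 + 45 + 35 = 176.
Column 4: 33 + 47 + 39 + 57 = 176.
Main diagonal: 31 + 43 + 45 + 57 = 176.
Anti-diagonal: 33 + 37 + 51 + 55 = 176.
All lines sum to 176.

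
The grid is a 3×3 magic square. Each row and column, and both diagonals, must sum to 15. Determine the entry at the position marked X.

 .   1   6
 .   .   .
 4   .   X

2

From row 1, 15 − (1 + 6) gives (1,1) = 8.
From column 1, 15 − (8 + 4) gives (2,1) = 3.
Anti-diagonal must total 15; the given cells sum to 10, so (2,2) = 5.
Row 2 needs 15; the known cells sum to 8, so (2,3) = 7.
The remaining cell in column 2 is (3,2) = 15 − 6 = 9.
From column 3, 15 − (6 + 7) gives (3,3) = 2.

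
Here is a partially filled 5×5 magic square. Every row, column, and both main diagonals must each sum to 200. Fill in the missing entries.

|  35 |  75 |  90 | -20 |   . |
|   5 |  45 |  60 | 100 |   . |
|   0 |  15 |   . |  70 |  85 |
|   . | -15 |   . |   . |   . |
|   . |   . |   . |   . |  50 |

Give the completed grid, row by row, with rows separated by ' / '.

Row 1 must total 200; the given cells sum to 180, so (1,5) = 20.
Row 2 must total 200; the given cells sum to 210, so (2,5) = -10.
From row 3, 200 − (0 + 15 + 70 + 85) gives (3,3) = 30.
Using column 2: 75 + 45 + 15 + (-15) + ? → (5,2) = 200 − 120 = 80.
Column 5 must total 200; the given cells sum to 145, so (4,5) = 55.
Using main diagonal: 35 + 45 + 30 + 50 + ? → (4,4) = 200 − 160 = 40.
Anti-diagonal: 20 + 100 + 30 + (-15) + ? = 200, so (5,1) = 65.
Using column 1: 35 + 5 + 0 + 65 + ? → (4,1) = 200 − 105 = 95.
Column 4 must total 200; the given cells sum to 190, so (5,4) = 10.
Using row 4: 95 + (-15) + 40 + 55 + ? → (4,3) = 200 − 175 = 25.
From row 5, 200 − (65 + 80 + 10 + 50) gives (5,3) = -5.

35 75 90 -20 20 / 5 45 60 100 -10 / 0 15 30 70 85 / 95 -15 25 40 55 / 65 80 -5 10 50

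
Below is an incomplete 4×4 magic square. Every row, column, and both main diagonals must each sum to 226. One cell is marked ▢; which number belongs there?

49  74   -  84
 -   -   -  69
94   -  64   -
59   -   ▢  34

Row 1 needs 226; the known cells sum to 207, so (1,3) = 19.
The remaining cell in column 1 is (2,1) = 226 − 202 = 24.
Column 4 needs 226; the known cells sum to 187, so (3,4) = 39.
The remaining cell in main diagonal is (2,2) = 226 − 147 = 79.
Using row 2: 24 + 79 + 69 + ? → (2,3) = 226 − 172 = 54.
From row 3, 226 − (94 + 64 + 39) gives (3,2) = 29.
Column 2 needs 226; the known cells sum to 182, so (4,2) = 44.
Using column 3: 19 + 54 + 64 + ? → (4,3) = 226 − 137 = 89.

89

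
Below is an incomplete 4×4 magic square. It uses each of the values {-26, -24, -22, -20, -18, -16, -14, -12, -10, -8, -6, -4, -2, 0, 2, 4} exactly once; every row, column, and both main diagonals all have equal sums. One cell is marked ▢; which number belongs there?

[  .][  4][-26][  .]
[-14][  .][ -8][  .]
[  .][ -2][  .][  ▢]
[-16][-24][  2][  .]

The 16 entries sum to -176, so each line sums to -176/4 = -44.
Row 4 needs -44; the known cells sum to -38, so (4,4) = -6.
Column 2 must total -44; the given cells sum to -22, so (2,2) = -22.
From column 3, -44 − (-26 + (-8) + 2) gives (3,3) = -12.
The remaining cell in main diagonal is (1,1) = -44 − (-40) = -4.
Anti-diagonal: -8 + (-2) + (-16) + ? = -44, so (1,4) = -18.
From row 2, -44 − (-14 + (-22) + (-8)) gives (2,4) = 0.
Column 1 needs -44; the known cells sum to -34, so (3,1) = -10.
Using column 4: -18 + 0 + (-6) + ? → (3,4) = -44 − (-24) = -20.

-20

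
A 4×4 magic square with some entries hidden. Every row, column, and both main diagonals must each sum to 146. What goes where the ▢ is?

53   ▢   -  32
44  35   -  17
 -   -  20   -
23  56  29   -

14

From row 2, 146 − (44 + 35 + 17) gives (2,3) = 50.
Row 4 must total 146; the given cells sum to 108, so (4,4) = 38.
Column 1 needs 146; the known cells sum to 120, so (3,1) = 26.
Column 3 must total 146; the given cells sum to 99, so (1,3) = 47.
The remaining cell in column 4 is (3,4) = 146 − 87 = 59.
Anti-diagonal: 32 + 50 + 23 + ? = 146, so (3,2) = 41.
Row 1: 53 + 47 + 32 + ? = 146, so (1,2) = 14.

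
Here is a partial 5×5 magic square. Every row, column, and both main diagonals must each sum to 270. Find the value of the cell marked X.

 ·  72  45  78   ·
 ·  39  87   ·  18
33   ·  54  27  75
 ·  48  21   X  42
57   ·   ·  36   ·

Row 3 needs 270; the known cells sum to 189, so (3,2) = 81.
Column 2: 72 + 39 + 81 + 48 + ? = 270, so (5,2) = 30.
Column 3: 45 + 87 + 54 + 21 + ? = 270, so (5,3) = 63.
The remaining cell in row 5 is (5,5) = 270 − 186 = 84.
The remaining cell in column 5 is (1,5) = 270 − 219 = 51.
Anti-diagonal: 51 + 54 + 48 + 57 + ? = 270, so (2,4) = 60.
Row 1 needs 270; the known cells sum to 246, so (1,1) = 24.
The remaining cell in row 2 is (2,1) = 270 − 204 = 66.
Column 1 needs 270; the known cells sum to 180, so (4,1) = 90.
Column 4 must total 270; the given cells sum to 201, so (4,4) = 69.

69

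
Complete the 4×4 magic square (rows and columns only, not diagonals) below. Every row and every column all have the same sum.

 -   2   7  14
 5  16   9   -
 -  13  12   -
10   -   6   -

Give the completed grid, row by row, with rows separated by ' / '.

Column 3 is already complete: 7 + 9 + 12 + 6 = 34, so that is the magic constant.
Row 1 needs 34; the known cells sum to 23, so (1,1) = 11.
Row 2 must total 34; the given cells sum to 30, so (2,4) = 4.
Column 1 must total 34; the given cells sum to 26, so (3,1) = 8.
From column 2, 34 − (2 + 16 + 13) gives (4,2) = 3.
Using row 3: 8 + 13 + 12 + ? → (3,4) = 34 − 33 = 1.
Row 4: 10 + 3 + 6 + ? = 34, so (4,4) = 15.

11 2 7 14 / 5 16 9 4 / 8 13 12 1 / 10 3 6 15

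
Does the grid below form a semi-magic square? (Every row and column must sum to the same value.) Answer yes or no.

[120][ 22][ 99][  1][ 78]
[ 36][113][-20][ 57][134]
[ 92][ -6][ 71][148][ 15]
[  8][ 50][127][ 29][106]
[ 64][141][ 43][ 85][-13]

Row 1: 120 + 22 + 99 + 1 + 78 = 320.
Row 2: 36 + 113 + (-20) + 57 + 134 = 320.
Row 3: 92 + (-6) + 71 + 148 + 15 = 320.
Row 4: 8 + 50 + 127 + 29 + 106 = 320.
Row 5: 64 + 141 + 43 + 85 + (-13) = 320.
Column 1: 120 + 36 + 92 + 8 + 64 = 320.
Column 2: 22 + 113 + (-6) + 50 + 141 = 320.
Column 3: 99 + (-20) + 71 + 127 + 43 = 320.
Column 4: 1 + 57 + 148 + 29 + 85 = 320.
Column 5: 78 + 134 + 15 + 106 + (-13) = 320.
All lines sum to 320.

Yes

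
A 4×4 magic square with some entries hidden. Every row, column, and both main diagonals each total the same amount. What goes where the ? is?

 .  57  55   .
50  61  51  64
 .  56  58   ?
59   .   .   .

49

Row 2 is complete and sums to 226; that is the magic constant.
Column 2 must total 226; the given cells sum to 174, so (4,2) = 52.
From column 3, 226 − (55 + 51 + 58) gives (4,3) = 62.
Anti-diagonal: 51 + 56 + 59 + ? = 226, so (1,4) = 60.
Row 1 needs 226; the known cells sum to 172, so (1,1) = 54.
Row 4 must total 226; the given cells sum to 173, so (4,4) = 53.
The remaining cell in column 1 is (3,1) = 226 − 163 = 63.
Column 4 needs 226; the known cells sum to 177, so (3,4) = 49.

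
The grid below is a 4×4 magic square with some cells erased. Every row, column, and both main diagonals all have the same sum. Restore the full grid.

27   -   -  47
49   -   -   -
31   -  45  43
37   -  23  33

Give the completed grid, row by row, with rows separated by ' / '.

Column 1 is already complete: 27 + 49 + 31 + 37 = 144, so that is the magic constant.
Row 3 must total 144; the given cells sum to 119, so (3,2) = 25.
From row 4, 144 − (37 + 23 + 33) gives (4,2) = 51.
The remaining cell in column 4 is (2,4) = 144 − 123 = 21.
Main diagonal must total 144; the given cells sum to 105, so (2,2) = 39.
Using anti-diagonal: 47 + 25 + 37 + ? → (2,3) = 144 − 109 = 35.
The remaining cell in column 2 is (1,2) = 144 − 115 = 29.
Column 3: 35 + 45 + 23 + ? = 144, so (1,3) = 41.

27 29 41 47 / 49 39 35 21 / 31 25 45 43 / 37 51 23 33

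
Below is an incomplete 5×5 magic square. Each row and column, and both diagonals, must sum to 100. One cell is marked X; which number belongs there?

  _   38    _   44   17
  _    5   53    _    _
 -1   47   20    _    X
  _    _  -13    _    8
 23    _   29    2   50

From row 5, 100 − (23 + 29 + 2 + 50) gives (5,2) = -4.
Using column 2: 38 + 5 + 47 + (-4) + ? → (4,2) = 100 − 86 = 14.
From column 3, 100 − (53 + 20 + (-13) + 29) gives (1,3) = 11.
Anti-diagonal: 17 + 20 + 14 + 23 + ? = 100, so (2,4) = 26.
From row 1, 100 − (38 + 11 + 44 + 17) gives (1,1) = -10.
From main diagonal, 100 − (-10 + 5 + 20 + 50) gives (4,4) = 35.
Row 4: 14 + (-13) + 35 + 8 + ? = 100, so (4,1) = 56.
The remaining cell in column 1 is (2,1) = 100 − 68 = 32.
The remaining cell in column 4 is (3,4) = 100 − 107 = -7.
The remaining cell in row 2 is (2,5) = 100 − 116 = -16.
Using row 3: -1 + 47 + 20 + (-7) + ? → (3,5) = 100 − 59 = 41.

41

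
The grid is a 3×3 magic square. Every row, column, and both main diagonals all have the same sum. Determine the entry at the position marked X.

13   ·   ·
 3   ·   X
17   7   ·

Column 1 is complete and sums to 33; that is the magic constant.
The remaining cell in row 3 is (3,3) = 33 − 24 = 9.
Main diagonal: 13 + 9 + ? = 33, so (2,2) = 11.
Anti-diagonal must total 33; the given cells sum to 28, so (1,3) = 5.
From row 1, 33 − (13 + 5) gives (1,2) = 15.
From row 2, 33 − (3 + 11) gives (2,3) = 19.

19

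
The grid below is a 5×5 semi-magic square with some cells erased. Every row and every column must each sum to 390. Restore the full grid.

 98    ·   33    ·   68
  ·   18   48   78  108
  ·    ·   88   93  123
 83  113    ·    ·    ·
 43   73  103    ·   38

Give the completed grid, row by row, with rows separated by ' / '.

98 128 33 63 68 / 138 18 48 78 108 / 28 58 88 93 123 / 83 113 118 23 53 / 43 73 103 133 38

Row 2 needs 390; the known cells sum to 252, so (2,1) = 138.
Row 5 needs 390; the known cells sum to 257, so (5,4) = 133.
The remaining cell in column 1 is (3,1) = 390 − 362 = 28.
Column 3: 33 + 48 + 88 + 103 + ? = 390, so (4,3) = 118.
Column 5 must total 390; the given cells sum to 337, so (4,5) = 53.
Row 3: 28 + 88 + 93 + 123 + ? = 390, so (3,2) = 58.
The remaining cell in row 4 is (4,4) = 390 − 367 = 23.
Column 2 must total 390; the given cells sum to 262, so (1,2) = 128.
Column 4 must total 390; the given cells sum to 327, so (1,4) = 63.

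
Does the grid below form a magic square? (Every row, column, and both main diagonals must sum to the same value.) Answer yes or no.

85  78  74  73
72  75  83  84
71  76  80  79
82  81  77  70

Row 1: 85 + 78 + 74 + 73 = 310.
Row 2: 72 + 75 + 83 + 84 = 314.
Row 3: 71 + 76 + 80 + 79 = 306.
Row 4: 82 + 81 + 77 + 70 = 310.
Column 1: 85 + 72 + 71 + 82 = 310.
Column 2: 78 + 75 + 76 + 81 = 310.
Column 3: 74 + 83 + 80 + 77 = 314.
Column 4: 73 + 84 + 79 + 70 = 306.
Main diagonal: 85 + 75 + 80 + 70 = 310.
Anti-diagonal: 73 + 83 + 76 + 82 = 314.

No — row 3 sums to 306 but anti-diagonal sums to 314.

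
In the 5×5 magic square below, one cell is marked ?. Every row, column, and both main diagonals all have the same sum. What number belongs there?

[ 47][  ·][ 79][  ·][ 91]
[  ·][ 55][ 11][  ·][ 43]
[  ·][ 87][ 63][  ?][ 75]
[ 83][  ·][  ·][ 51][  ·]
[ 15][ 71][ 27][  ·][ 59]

19

Main diagonal is complete and sums to 275; that is the magic constant.
Using row 5: 15 + 71 + 27 + 59 + ? → (5,4) = 275 − 172 = 103.
Column 3 needs 275; the known cells sum to 180, so (4,3) = 95.
Column 5 needs 275; the known cells sum to 268, so (4,5) = 7.
The remaining cell in row 4 is (4,2) = 275 − 236 = 39.
The remaining cell in column 2 is (1,2) = 275 − 252 = 23.
The remaining cell in anti-diagonal is (2,4) = 275 − 208 = 67.
Row 1 must total 275; the given cells sum to 240, so (1,4) = 35.
Using row 2: 55 + 11 + 67 + 43 + ? → (2,1) = 275 − 176 = 99.
Column 1: 47 + 99 + 83 + 15 + ? = 275, so (3,1) = 31.
From column 4, 275 − (35 + 67 + 51 + 103) gives (3,4) = 19.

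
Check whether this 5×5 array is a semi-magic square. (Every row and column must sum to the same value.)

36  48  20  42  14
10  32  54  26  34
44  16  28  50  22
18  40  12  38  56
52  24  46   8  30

No — row 2 sums to 156 but column 1 sums to 160.

Row 1: 36 + 48 + 20 + 42 + 14 = 160.
Row 2: 10 + 32 + 54 + 26 + 34 = 156.
Row 3: 44 + 16 + 28 + 50 + 22 = 160.
Row 4: 18 + 40 + 12 + 38 + 56 = 164.
Row 5: 52 + 24 + 46 + 8 + 30 = 160.
Column 1: 36 + 10 + 44 + 18 + 52 = 160.
Column 2: 48 + 32 + 16 + 40 + 24 = 160.
Column 3: 20 + 54 + 28 + 12 + 46 = 160.
Column 4: 42 + 26 + 50 + 38 + 8 = 164.
Column 5: 14 + 34 + 22 + 56 + 30 = 156.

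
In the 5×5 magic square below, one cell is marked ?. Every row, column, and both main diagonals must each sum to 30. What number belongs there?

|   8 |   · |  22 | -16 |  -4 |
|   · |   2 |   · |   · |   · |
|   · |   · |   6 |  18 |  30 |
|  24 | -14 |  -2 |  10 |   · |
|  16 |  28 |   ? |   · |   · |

Row 1: 8 + 22 + (-16) + (-4) + ? = 30, so (1,2) = 20.
Row 4: 24 + (-14) + (-2) + 10 + ? = 30, so (4,5) = 12.
The remaining cell in column 2 is (3,2) = 30 − 36 = -6.
Main diagonal must total 30; the given cells sum to 26, so (5,5) = 4.
From anti-diagonal, 30 − (-4 + 6 + (-14) + 16) gives (2,4) = 26.
The remaining cell in row 3 is (3,1) = 30 − 48 = -18.
From column 1, 30 − (8 + (-18) + 24 + 16) gives (2,1) = 0.
The remaining cell in column 4 is (5,4) = 30 − 38 = -8.
The remaining cell in column 5 is (2,5) = 30 − 42 = -12.
Using row 2: 0 + 2 + 26 + (-12) + ? → (2,3) = 30 − 16 = 14.
The remaining cell in row 5 is (5,3) = 30 − 40 = -10.

-10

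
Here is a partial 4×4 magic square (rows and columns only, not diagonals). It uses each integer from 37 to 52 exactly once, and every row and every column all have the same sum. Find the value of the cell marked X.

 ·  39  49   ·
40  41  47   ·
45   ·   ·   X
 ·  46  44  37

43

The entries are 37 through 52, which sum to 712, so each line sums to 712/4 = 178.
Row 2: 40 + 41 + 47 + ? = 178, so (2,4) = 50.
Using row 4: 46 + 44 + 37 + ? → (4,1) = 178 − 127 = 51.
The remaining cell in column 1 is (1,1) = 178 − 136 = 42.
Column 2 needs 178; the known cells sum to 126, so (3,2) = 52.
Column 3 must total 178; the given cells sum to 140, so (3,3) = 38.
Row 1 needs 178; the known cells sum to 130, so (1,4) = 48.
The remaining cell in row 3 is (3,4) = 178 − 135 = 43.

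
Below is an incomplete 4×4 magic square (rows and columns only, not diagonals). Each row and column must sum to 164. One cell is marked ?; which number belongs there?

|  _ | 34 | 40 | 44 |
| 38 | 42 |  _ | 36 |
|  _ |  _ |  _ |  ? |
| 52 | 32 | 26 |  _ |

Row 1 must total 164; the given cells sum to 118, so (1,1) = 46.
Row 2: 38 + 42 + 36 + ? = 164, so (2,3) = 48.
From row 4, 164 − (52 + 32 + 26) gives (4,4) = 54.
The remaining cell in column 1 is (3,1) = 164 − 136 = 28.
Column 2 needs 164; the known cells sum to 108, so (3,2) = 56.
From column 3, 164 − (40 + 48 + 26) gives (3,3) = 50.
Column 4: 44 + 36 + 54 + ? = 164, so (3,4) = 30.

30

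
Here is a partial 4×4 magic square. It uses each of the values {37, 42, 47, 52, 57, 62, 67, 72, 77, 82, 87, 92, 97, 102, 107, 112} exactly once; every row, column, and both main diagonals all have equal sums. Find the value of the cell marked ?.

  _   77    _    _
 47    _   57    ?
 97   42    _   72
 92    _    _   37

The 16 entries sum to 1192, so each line sums to 1192/4 = 298.
Row 3 must total 298; the given cells sum to 211, so (3,3) = 87.
The remaining cell in column 1 is (1,1) = 298 − 236 = 62.
Main diagonal: 62 + 87 + 37 + ? = 298, so (2,2) = 112.
Anti-diagonal must total 298; the given cells sum to 191, so (1,4) = 107.
Using row 1: 62 + 77 + 107 + ? → (1,3) = 298 − 246 = 52.
Using row 2: 47 + 112 + 57 + ? → (2,4) = 298 − 216 = 82.

82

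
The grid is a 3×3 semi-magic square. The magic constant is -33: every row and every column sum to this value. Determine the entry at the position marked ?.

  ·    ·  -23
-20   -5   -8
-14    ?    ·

The remaining cell in column 1 is (1,1) = -33 − (-34) = 1.
Column 3 must total -33; the given cells sum to -31, so (3,3) = -2.
Row 1 needs -33; the known cells sum to -22, so (1,2) = -11.
Row 3 must total -33; the given cells sum to -16, so (3,2) = -17.

-17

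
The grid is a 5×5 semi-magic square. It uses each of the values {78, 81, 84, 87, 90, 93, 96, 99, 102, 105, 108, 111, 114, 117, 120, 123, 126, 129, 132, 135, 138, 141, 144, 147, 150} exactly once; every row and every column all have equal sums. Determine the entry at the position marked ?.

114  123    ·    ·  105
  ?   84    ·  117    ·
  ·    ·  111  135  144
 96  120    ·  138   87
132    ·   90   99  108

The 25 entries sum to 2850, so each line sums to 2850/5 = 570.
Using row 4: 96 + 120 + 138 + 87 + ? → (4,3) = 570 − 441 = 129.
From row 5, 570 − (132 + 90 + 99 + 108) gives (5,2) = 141.
Column 2 needs 570; the known cells sum to 468, so (3,2) = 102.
The remaining cell in column 4 is (1,4) = 570 − 489 = 81.
Column 5: 105 + 144 + 87 + 108 + ? = 570, so (2,5) = 126.
Row 1 needs 570; the known cells sum to 423, so (1,3) = 147.
From row 3, 570 − (102 + 111 + 135 + 144) gives (3,1) = 78.
Column 1 needs 570; the known cells sum to 420, so (2,1) = 150.

150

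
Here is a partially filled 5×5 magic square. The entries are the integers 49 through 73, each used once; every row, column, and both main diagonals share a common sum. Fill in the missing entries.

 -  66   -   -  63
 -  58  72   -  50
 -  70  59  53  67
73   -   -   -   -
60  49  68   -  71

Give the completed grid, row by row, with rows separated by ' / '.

The entries are 49 through 73, which sum to 1525, so each line sums to 1525/5 = 305.
Row 3 needs 305; the known cells sum to 249, so (3,1) = 56.
From row 5, 305 − (60 + 49 + 68 + 71) gives (5,4) = 57.
Column 2 must total 305; the given cells sum to 243, so (4,2) = 62.
Using column 5: 63 + 50 + 67 + 71 + ? → (4,5) = 305 − 251 = 54.
Anti-diagonal needs 305; the known cells sum to 244, so (2,4) = 61.
The remaining cell in row 2 is (2,1) = 305 − 241 = 64.
Column 1 must total 305; the given cells sum to 253, so (1,1) = 52.
Main diagonal needs 305; the known cells sum to 240, so (4,4) = 65.
Using row 4: 73 + 62 + 65 + 54 + ? → (4,3) = 305 − 254 = 51.
Column 3 needs 305; the known cells sum to 250, so (1,3) = 55.
Using column 4: 61 + 53 + 65 + 57 + ? → (1,4) = 305 − 236 = 69.

52 66 55 69 63 / 64 58 72 61 50 / 56 70 59 53 67 / 73 62 51 65 54 / 60 49 68 57 71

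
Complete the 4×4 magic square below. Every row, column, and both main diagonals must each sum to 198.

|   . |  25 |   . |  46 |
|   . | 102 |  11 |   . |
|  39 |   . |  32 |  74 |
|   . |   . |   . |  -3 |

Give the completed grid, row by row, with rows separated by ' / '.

67 25 60 46 / 4 102 11 81 / 39 53 32 74 / 88 18 95 -3

Using row 3: 39 + 32 + 74 + ? → (3,2) = 198 − 145 = 53.
From column 2, 198 − (25 + 102 + 53) gives (4,2) = 18.
From column 4, 198 − (46 + 74 + (-3)) gives (2,4) = 81.
The remaining cell in main diagonal is (1,1) = 198 − 131 = 67.
Using anti-diagonal: 46 + 11 + 53 + ? → (4,1) = 198 − 110 = 88.
Row 1: 67 + 25 + 46 + ? = 198, so (1,3) = 60.
Row 2 needs 198; the known cells sum to 194, so (2,1) = 4.
Row 4 must total 198; the given cells sum to 103, so (4,3) = 95.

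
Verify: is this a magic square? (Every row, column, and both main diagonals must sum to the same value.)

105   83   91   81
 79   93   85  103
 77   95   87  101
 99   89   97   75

Row 1: 105 + 83 + 91 + 81 = 360.
Row 2: 79 + 93 + 85 + 103 = 360.
Row 3: 77 + 95 + 87 + 101 = 360.
Row 4: 99 + 89 + 97 + 75 = 360.
Column 1: 105 + 79 + 77 + 99 = 360.
Column 2: 83 + 93 + 95 + 89 = 360.
Column 3: 91 + 85 + 87 + 97 = 360.
Column 4: 81 + 103 + 101 + 75 = 360.
Main diagonal: 105 + 93 + 87 + 75 = 360.
Anti-diagonal: 81 + 85 + 95 + 99 = 360.
All lines sum to 360.

Yes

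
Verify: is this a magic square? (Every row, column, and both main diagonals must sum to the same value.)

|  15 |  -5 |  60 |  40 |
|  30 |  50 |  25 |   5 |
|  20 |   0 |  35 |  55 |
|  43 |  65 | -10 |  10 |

No — row 4 sums to 108 but main diagonal sums to 110.

Row 1: 15 + (-5) + 60 + 40 = 110.
Row 2: 30 + 50 + 25 + 5 = 110.
Row 3: 20 + 0 + 35 + 55 = 110.
Row 4: 43 + 65 + (-10) + 10 = 108.
Column 1: 15 + 30 + 20 + 43 = 108.
Column 2: -5 + 50 + 0 + 65 = 110.
Column 3: 60 + 25 + 35 + (-10) = 110.
Column 4: 40 + 5 + 55 + 10 = 110.
Main diagonal: 15 + 50 + 35 + 10 = 110.
Anti-diagonal: 40 + 25 + 0 + 43 = 108.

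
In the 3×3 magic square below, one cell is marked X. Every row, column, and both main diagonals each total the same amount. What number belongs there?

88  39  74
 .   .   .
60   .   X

46

Row 1 is complete and sums to 201; that is the magic constant.
From column 1, 201 − (88 + 60) gives (2,1) = 53.
Anti-diagonal must total 201; the given cells sum to 134, so (2,2) = 67.
Row 2 must total 201; the given cells sum to 120, so (2,3) = 81.
Column 2: 39 + 67 + ? = 201, so (3,2) = 95.
Column 3 needs 201; the known cells sum to 155, so (3,3) = 46.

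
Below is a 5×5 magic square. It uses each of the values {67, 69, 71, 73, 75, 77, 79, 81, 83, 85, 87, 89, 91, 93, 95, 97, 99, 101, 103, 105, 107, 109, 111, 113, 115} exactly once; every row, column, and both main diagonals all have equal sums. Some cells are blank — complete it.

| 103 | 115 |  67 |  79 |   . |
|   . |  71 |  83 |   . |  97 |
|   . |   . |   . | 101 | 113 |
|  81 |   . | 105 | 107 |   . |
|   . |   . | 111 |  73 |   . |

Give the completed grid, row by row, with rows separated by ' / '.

103 115 67 79 91 / 109 71 83 95 97 / 75 77 89 101 113 / 81 93 105 107 69 / 87 99 111 73 85

The 25 entries sum to 2275, so each line sums to 2275/5 = 455.
Row 1 needs 455; the known cells sum to 364, so (1,5) = 91.
The remaining cell in column 3 is (3,3) = 455 − 366 = 89.
Using column 4: 79 + 101 + 107 + 73 + ? → (2,4) = 455 − 360 = 95.
Main diagonal: 103 + 71 + 89 + 107 + ? = 455, so (5,5) = 85.
From row 2, 455 − (71 + 83 + 95 + 97) gives (2,1) = 109.
The remaining cell in column 5 is (4,5) = 455 − 386 = 69.
Row 4 must total 455; the given cells sum to 362, so (4,2) = 93.
The remaining cell in anti-diagonal is (5,1) = 455 − 368 = 87.
From row 5, 455 − (87 + 111 + 73 + 85) gives (5,2) = 99.
Column 1: 103 + 109 + 81 + 87 + ? = 455, so (3,1) = 75.
Column 2: 115 + 71 + 93 + 99 + ? = 455, so (3,2) = 77.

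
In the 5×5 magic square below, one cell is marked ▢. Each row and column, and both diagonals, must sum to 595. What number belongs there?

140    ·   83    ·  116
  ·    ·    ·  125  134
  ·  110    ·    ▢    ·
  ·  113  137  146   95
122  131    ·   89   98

Row 4 must total 595; the given cells sum to 491, so (4,1) = 104.
Row 5 needs 595; the known cells sum to 440, so (5,3) = 155.
The remaining cell in column 5 is (3,5) = 595 − 443 = 152.
The remaining cell in anti-diagonal is (3,3) = 595 − 476 = 119.
Column 3: 83 + 119 + 137 + 155 + ? = 595, so (2,3) = 101.
The remaining cell in main diagonal is (2,2) = 595 − 503 = 92.
Using row 2: 92 + 101 + 125 + 134 + ? → (2,1) = 595 − 452 = 143.
Column 1 must total 595; the given cells sum to 509, so (3,1) = 86.
Column 2: 92 + 110 + 113 + 131 + ? = 595, so (1,2) = 149.
The remaining cell in row 1 is (1,4) = 595 − 488 = 107.
Row 3 needs 595; the known cells sum to 467, so (3,4) = 128.

128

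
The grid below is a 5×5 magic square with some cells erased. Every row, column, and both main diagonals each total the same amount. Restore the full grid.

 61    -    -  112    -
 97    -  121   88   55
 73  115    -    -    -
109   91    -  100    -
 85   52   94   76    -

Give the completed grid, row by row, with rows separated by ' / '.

Column 1 is already complete: 61 + 97 + 73 + 109 + 85 = 425, so that is the magic constant.
From row 2, 425 − (97 + 121 + 88 + 55) gives (2,2) = 64.
The remaining cell in row 5 is (5,5) = 425 − 307 = 118.
Column 2: 64 + 115 + 91 + 52 + ? = 425, so (1,2) = 103.
From column 4, 425 − (112 + 88 + 100 + 76) gives (3,4) = 49.
Main diagonal: 61 + 64 + 100 + 118 + ? = 425, so (3,3) = 82.
Using anti-diagonal: 88 + 82 + 91 + 85 + ? → (1,5) = 425 − 346 = 79.
From row 1, 425 − (61 + 103 + 112 + 79) gives (1,3) = 70.
Row 3 needs 425; the known cells sum to 319, so (3,5) = 106.
From column 3, 425 − (70 + 121 + 82 + 94) gives (4,3) = 58.
Column 5 needs 425; the known cells sum to 358, so (4,5) = 67.

61 103 70 112 79 / 97 64 121 88 55 / 73 115 82 49 106 / 109 91 58 100 67 / 85 52 94 76 118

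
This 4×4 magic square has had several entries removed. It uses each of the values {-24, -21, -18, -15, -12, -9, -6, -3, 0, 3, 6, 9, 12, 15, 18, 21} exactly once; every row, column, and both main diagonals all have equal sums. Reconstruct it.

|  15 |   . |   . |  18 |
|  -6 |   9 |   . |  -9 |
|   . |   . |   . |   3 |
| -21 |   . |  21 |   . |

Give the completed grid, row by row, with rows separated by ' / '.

15 -24 -15 18 / -6 9 0 -9 / 6 -3 -12 3 / -21 12 21 -18

The 16 entries sum to -24, so each line sums to -24/4 = -6.
Row 2 needs -6; the known cells sum to -6, so (2,3) = 0.
The remaining cell in column 1 is (3,1) = -6 − (-12) = 6.
Column 4 must total -6; the given cells sum to 12, so (4,4) = -18.
The remaining cell in main diagonal is (3,3) = -6 − 6 = -12.
Anti-diagonal: 18 + 0 + (-21) + ? = -6, so (3,2) = -3.
Row 4 must total -6; the given cells sum to -18, so (4,2) = 12.
The remaining cell in column 2 is (1,2) = -6 − 18 = -24.
From column 3, -6 − (0 + (-12) + 21) gives (1,3) = -15.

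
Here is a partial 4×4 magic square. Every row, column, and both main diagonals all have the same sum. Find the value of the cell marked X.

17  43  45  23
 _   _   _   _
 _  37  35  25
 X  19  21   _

Row 1 is complete and sums to 128; that is the magic constant.
Using row 3: 37 + 35 + 25 + ? → (3,1) = 128 − 97 = 31.
Column 2: 43 + 37 + 19 + ? = 128, so (2,2) = 29.
From column 3, 128 − (45 + 35 + 21) gives (2,3) = 27.
Main diagonal needs 128; the known cells sum to 81, so (4,4) = 47.
Anti-diagonal needs 128; the known cells sum to 87, so (4,1) = 41.

41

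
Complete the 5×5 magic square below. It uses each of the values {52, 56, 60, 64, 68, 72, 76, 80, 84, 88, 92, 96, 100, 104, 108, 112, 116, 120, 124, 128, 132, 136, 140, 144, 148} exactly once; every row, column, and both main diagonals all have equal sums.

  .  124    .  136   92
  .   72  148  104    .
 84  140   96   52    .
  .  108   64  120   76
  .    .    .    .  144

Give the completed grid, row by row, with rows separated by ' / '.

68 124 80 136 92 / 116 72 148 104 60 / 84 140 96 52 128 / 132 108 64 120 76 / 100 56 112 88 144

The 25 entries sum to 2500, so each line sums to 2500/5 = 500.
The remaining cell in row 3 is (3,5) = 500 − 372 = 128.
Using row 4: 108 + 64 + 120 + 76 + ? → (4,1) = 500 − 368 = 132.
Column 2 must total 500; the given cells sum to 444, so (5,2) = 56.
Column 4: 136 + 104 + 52 + 120 + ? = 500, so (5,4) = 88.
Column 5 must total 500; the given cells sum to 440, so (2,5) = 60.
The remaining cell in main diagonal is (1,1) = 500 − 432 = 68.
Anti-diagonal: 92 + 104 + 96 + 108 + ? = 500, so (5,1) = 100.
The remaining cell in row 1 is (1,3) = 500 − 420 = 80.
Row 2: 72 + 148 + 104 + 60 + ? = 500, so (2,1) = 116.
Using row 5: 100 + 56 + 88 + 144 + ? → (5,3) = 500 − 388 = 112.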